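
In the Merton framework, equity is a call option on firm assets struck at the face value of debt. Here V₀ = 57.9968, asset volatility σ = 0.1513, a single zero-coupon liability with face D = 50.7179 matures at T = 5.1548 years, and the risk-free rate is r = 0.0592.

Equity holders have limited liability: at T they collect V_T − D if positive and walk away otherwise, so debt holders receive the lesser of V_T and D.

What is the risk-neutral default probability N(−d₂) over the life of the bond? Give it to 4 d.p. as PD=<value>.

PD=0.1341

d₁ = [ln(V₀/D) + (r + σ²/2)T] / (σ√T)
   = [ln(57.9968/50.7179) + (0.0592 + 0.5·0.1513²)·5.1548] / (0.1513·√5.1548)
   = [0.134109 + 0.364165] / 0.343514 = 1.450519
d₂ = d₁ − σ√T = 1.450519 − 0.343514 = 1.107005
risk-neutral PD = N(−d₂) = N(-1.107005) = 0.134146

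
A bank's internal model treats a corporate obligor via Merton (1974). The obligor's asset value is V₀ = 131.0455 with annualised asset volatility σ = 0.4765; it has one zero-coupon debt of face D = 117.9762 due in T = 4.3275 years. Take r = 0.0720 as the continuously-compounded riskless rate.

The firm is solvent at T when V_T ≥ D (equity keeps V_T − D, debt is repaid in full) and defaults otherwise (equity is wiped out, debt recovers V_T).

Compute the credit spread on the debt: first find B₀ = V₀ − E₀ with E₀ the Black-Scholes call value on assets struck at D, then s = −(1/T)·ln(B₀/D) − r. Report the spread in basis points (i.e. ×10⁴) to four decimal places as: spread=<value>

spread=687.0940

d₁ = [ln(V₀/D) + (r + σ²/2)T] / (σ√T)
   = [ln(131.0455/117.9762) + (0.0720 + 0.5·0.4765²)·4.3275] / (0.4765·√4.3275)
   = [0.105062 + 0.802864] / 0.991246 = 0.915944
d₂ = d₁ − σ√T = 0.915944 − 0.991246 = -0.075302
N(d₁) = 0.820152,  N(d₂) = 0.469987,  e^(−rT) = 0.732289
E₀ = V₀·N(d₁) − D·e^(−rT)·N(d₂)
   = 131.0455·0.820152 − 117.9762·0.732289·0.469987 = 66.873758
B₀ = V₀ − E₀ = 131.0455 − 66.873758 = 64.171742
spread = −(1/T)·ln(B₀/D) − r = −(1/4.3275)·ln(64.171742/117.9762) − 0.0720 = 0.06870940
in basis points: 0.06870940 × 10⁴ = 687.0940 bp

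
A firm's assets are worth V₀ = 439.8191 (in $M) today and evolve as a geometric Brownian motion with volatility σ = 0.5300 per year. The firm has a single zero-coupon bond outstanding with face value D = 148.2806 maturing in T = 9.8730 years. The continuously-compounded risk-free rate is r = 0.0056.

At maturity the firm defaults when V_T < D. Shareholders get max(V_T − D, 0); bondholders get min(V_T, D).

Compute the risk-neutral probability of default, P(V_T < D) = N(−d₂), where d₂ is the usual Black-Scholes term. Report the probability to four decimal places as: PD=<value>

PD=0.5583

d₁ = [ln(V₀/D) + (r + σ²/2)T] / (σ√T)
   = [ln(439.8191/148.2806) + (0.0056 + 0.5·0.5300²)·9.8730] / (0.5300·√9.8730)
   = [1.087257 + 1.441952] / 1.665331 = 1.518743
d₂ = d₁ − σ√T = 1.518743 − 1.665331 = -0.146588
risk-neutral PD = N(−d₂) = N(0.146588) = 0.558271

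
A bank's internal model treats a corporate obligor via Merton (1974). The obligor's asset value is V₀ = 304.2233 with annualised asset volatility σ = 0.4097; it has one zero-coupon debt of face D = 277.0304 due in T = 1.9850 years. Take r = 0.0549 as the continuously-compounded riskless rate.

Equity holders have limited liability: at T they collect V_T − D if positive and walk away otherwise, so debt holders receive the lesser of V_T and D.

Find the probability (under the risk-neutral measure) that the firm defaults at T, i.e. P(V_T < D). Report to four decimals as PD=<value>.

d₁ = [ln(V₀/D) + (r + σ²/2)T] / (σ√T)
   = [ln(304.2233/277.0304) + (0.0549 + 0.5·0.4097²)·1.9850] / (0.4097·√1.9850)
   = [0.093635 + 0.275572] / 0.577226 = 0.639621
d₂ = d₁ − σ√T = 0.639621 − 0.577226 = 0.062395
risk-neutral PD = N(−d₂) = N(-0.062395) = 0.475124

PD=0.4751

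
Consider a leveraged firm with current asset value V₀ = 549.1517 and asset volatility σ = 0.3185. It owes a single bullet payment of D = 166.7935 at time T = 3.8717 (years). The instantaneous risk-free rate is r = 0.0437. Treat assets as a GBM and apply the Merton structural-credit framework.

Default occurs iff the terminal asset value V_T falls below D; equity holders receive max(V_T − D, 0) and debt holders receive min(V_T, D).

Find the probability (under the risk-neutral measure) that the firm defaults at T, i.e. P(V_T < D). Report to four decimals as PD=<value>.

d₁ = [ln(V₀/D) + (r + σ²/2)T] / (σ√T)
   = [ln(549.1517/166.7935) + (0.0437 + 0.5·0.3185²)·3.8717] / (0.3185·√3.8717)
   = [1.191618 + 0.365570] / 0.626701 = 2.484740
d₂ = d₁ − σ√T = 2.484740 − 0.626701 = 1.858039
risk-neutral PD = N(−d₂) = N(-1.858039) = 0.031582

PD=0.0316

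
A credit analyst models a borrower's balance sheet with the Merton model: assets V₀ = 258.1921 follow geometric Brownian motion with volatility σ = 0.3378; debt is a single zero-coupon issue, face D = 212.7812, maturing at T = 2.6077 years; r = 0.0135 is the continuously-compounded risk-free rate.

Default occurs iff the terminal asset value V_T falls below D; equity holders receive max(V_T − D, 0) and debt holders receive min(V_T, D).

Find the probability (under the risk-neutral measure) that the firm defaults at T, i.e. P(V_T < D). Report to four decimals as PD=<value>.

d₁ = [ln(V₀/D) + (r + σ²/2)T] / (σ√T)
   = [ln(258.1921/212.7812) + (0.0135 + 0.5·0.3378²)·2.6077] / (0.3378·√2.6077)
   = [0.193439 + 0.183985] / 0.545492 = 0.691897
d₂ = d₁ − σ√T = 0.691897 − 0.545492 = 0.146405
risk-neutral PD = N(−d₂) = N(-0.146405) = 0.441801

PD=0.4418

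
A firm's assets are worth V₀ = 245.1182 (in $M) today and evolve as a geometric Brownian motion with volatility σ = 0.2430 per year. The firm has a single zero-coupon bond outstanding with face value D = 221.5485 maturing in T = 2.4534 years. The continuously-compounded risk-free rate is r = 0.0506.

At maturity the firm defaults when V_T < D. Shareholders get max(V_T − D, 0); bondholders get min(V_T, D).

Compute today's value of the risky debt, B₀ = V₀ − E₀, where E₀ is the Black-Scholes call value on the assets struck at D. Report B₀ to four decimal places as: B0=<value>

B0=181.5718

d₁ = [ln(V₀/D) + (r + σ²/2)T] / (σ√T)
   = [ln(245.1182/221.5485) + (0.0506 + 0.5·0.2430²)·2.4534] / (0.2430·√2.4534)
   = [0.101099 + 0.196577] / 0.380619 = 0.782085
d₂ = d₁ − σ√T = 0.782085 − 0.380619 = 0.401466
N(d₁) = 0.782918,  N(d₂) = 0.655962,  e^(−rT) = 0.883254
E₀ = V₀·N(d₁) − D·e^(−rT)·N(d₂)
   = 245.1182·0.782918 − 221.5485·0.883254·0.655962 = 63.546419
B₀ = V₀ − E₀ = 245.1182 − 63.546419 = 181.571781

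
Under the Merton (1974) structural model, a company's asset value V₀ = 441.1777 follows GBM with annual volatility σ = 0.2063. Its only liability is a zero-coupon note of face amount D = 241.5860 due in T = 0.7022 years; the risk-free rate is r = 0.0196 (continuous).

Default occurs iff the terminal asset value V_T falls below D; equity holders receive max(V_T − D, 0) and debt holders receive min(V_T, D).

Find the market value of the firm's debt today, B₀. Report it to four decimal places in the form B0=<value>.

d₁ = [ln(V₀/D) + (r + σ²/2)T] / (σ√T)
   = [ln(441.1777/241.5860) + (0.0196 + 0.5·0.2063²)·0.7022] / (0.2063·√0.7022)
   = [0.602222 + 0.028706] / 0.172874 = 3.649641
d₂ = d₁ − σ√T = 3.649641 − 0.172874 = 3.476767
N(d₁) = 0.999869,  N(d₂) = 0.999746,  e^(−rT) = 0.986331
E₀ = V₀·N(d₁) − D·e^(−rT)·N(d₂)
   = 441.1777·0.999869 − 241.5860·0.986331·0.999746 = 202.896437
B₀ = V₀ − E₀ = 441.1777 − 202.896437 = 238.281263

B0=238.2813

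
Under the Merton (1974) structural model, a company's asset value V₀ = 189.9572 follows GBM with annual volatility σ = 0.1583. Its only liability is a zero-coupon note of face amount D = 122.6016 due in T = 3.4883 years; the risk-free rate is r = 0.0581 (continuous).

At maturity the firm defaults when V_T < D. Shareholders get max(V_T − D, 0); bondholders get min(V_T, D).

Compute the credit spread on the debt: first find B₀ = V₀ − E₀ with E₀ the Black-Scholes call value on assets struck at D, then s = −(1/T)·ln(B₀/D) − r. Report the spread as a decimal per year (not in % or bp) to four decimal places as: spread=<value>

spread=0.0006

d₁ = [ln(V₀/D) + (r + σ²/2)T] / (σ√T)
   = [ln(189.9572/122.6016) + (0.0581 + 0.5·0.1583²)·3.4883] / (0.1583·√3.4883)
   = [0.437859 + 0.246377] / 0.295657 = 2.314290
d₂ = d₁ − σ√T = 2.314290 − 0.295657 = 2.018633
N(d₁) = 0.989674,  N(d₂) = 0.978237,  e^(−rT) = 0.816547
E₀ = V₀·N(d₁) − D·e^(−rT)·N(d₂)
   = 189.9572·0.989674 − 122.6016·0.816547·0.978237 = 90.064355
B₀ = V₀ − E₀ = 189.9572 − 90.064355 = 99.892845
spread = −(1/T)·ln(B₀/D) − r = −(1/3.4883)·ln(99.892845/122.6016) − 0.0581 = 0.00062259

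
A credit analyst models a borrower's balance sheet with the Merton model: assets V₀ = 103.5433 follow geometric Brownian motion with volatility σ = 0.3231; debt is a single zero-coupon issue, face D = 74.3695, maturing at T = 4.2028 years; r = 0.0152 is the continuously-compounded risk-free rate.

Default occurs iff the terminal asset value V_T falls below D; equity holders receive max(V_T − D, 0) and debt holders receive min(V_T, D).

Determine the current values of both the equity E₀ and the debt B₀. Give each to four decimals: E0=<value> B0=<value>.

E0=43.0562 B0=60.4871

d₁ = [ln(V₀/D) + (r + σ²/2)T] / (σ√T)
   = [ln(103.5433/74.3695) + (0.0152 + 0.5·0.3231²)·4.2028] / (0.3231·√4.2028)
   = [0.330944 + 0.283255] / 0.662379 = 0.927263
d₂ = d₁ − σ√T = 0.927263 − 0.662379 = 0.264884
N(d₁) = 0.823105,  N(d₂) = 0.604451,  e^(−rT) = 0.938115
E₀ = V₀·N(d₁) − D·e^(−rT)·N(d₂)
   = 103.5433·0.823105 − 74.3695·0.938115·0.604451 = 43.056200
B₀ = V₀ − E₀ = 103.5433 − 43.056200 = 60.487100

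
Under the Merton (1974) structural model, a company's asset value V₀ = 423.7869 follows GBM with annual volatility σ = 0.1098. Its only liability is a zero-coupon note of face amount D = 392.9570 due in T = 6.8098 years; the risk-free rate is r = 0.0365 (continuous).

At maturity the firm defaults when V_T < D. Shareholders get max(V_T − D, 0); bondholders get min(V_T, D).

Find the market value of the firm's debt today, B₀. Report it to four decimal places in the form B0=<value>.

B0=299.8608

d₁ = [ln(V₀/D) + (r + σ²/2)T] / (σ√T)
   = [ln(423.7869/392.9570) + (0.0365 + 0.5·0.1098²)·6.8098] / (0.1098·√6.8098)
   = [0.075531 + 0.289607] / 0.286530 = 1.274346
d₂ = d₁ − σ√T = 1.274346 − 0.286530 = 0.987816
N(d₁) = 0.898730,  N(d₂) = 0.838379,  e^(−rT) = 0.779925
E₀ = V₀·N(d₁) − D·e^(−rT)·N(d₂)
   = 423.7869·0.898730 − 392.9570·0.779925·0.838379 = 123.926092
B₀ = V₀ − E₀ = 423.7869 − 123.926092 = 299.860808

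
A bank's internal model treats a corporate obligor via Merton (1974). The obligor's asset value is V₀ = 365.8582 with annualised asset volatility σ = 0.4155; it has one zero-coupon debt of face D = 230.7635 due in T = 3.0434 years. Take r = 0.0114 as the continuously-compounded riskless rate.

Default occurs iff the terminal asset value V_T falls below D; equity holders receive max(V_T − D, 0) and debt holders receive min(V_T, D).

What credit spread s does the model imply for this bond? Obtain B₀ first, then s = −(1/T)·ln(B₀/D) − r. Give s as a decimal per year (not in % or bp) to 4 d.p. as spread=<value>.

d₁ = [ln(V₀/D) + (r + σ²/2)T] / (σ√T)
   = [ln(365.8582/230.7635) + (0.0114 + 0.5·0.4155²)·3.0434] / (0.4155·√3.0434)
   = [0.460852 + 0.297401] / 0.724854 = 1.046078
d₂ = d₁ − σ√T = 1.046078 − 0.724854 = 0.321224
N(d₁) = 0.852238,  N(d₂) = 0.625980,  e^(−rT) = 0.965900
E₀ = V₀·N(d₁) − D·e^(−rT)·N(d₂)
   = 365.8582·0.852238 − 230.7635·0.965900·0.625980 = 172.270640
B₀ = V₀ − E₀ = 365.8582 − 172.270640 = 193.587560
spread = −(1/T)·ln(B₀/D) − r = −(1/3.0434)·ln(193.587560/230.7635) − 0.0114 = 0.04631948

spread=0.0463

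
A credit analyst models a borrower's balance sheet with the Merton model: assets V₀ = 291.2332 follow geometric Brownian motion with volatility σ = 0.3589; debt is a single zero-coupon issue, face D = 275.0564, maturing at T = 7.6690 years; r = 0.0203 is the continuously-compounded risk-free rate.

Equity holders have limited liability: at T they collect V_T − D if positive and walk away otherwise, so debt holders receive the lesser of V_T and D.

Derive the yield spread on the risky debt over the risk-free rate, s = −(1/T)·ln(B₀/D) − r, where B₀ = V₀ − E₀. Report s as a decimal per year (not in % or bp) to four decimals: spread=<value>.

spread=0.0496

d₁ = [ln(V₀/D) + (r + σ²/2)T] / (σ√T)
   = [ln(291.2332/275.0564) + (0.0203 + 0.5·0.3589²)·7.6690] / (0.3589·√7.6690)
   = [0.057148 + 0.649600] / 0.993900 = 0.711085
d₂ = d₁ − σ√T = 0.711085 − 0.993900 = -0.282815
N(d₁) = 0.761484,  N(d₂) = 0.388659,  e^(−rT) = 0.855832
E₀ = V₀·N(d₁) − D·e^(−rT)·N(d₂)
   = 291.2332·0.761484 − 275.0564·0.855832·0.388659 = 130.278260
B₀ = V₀ − E₀ = 291.2332 − 130.278260 = 160.954940
spread = −(1/T)·ln(B₀/D) − r = −(1/7.6690)·ln(160.954940/275.0564) − 0.0203 = 0.04957244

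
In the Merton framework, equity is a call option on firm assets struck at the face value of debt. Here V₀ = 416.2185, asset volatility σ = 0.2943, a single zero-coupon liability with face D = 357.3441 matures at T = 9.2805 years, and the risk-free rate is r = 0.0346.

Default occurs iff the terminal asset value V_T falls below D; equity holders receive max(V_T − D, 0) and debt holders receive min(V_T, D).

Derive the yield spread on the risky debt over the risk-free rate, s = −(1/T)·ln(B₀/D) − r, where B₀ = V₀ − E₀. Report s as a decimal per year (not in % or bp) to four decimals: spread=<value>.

spread=0.0246

d₁ = [ln(V₀/D) + (r + σ²/2)T] / (σ√T)
   = [ln(416.2185/357.3441) + (0.0346 + 0.5·0.2943²)·9.2805] / (0.2943·√9.2805)
   = [0.152511 + 0.723009] / 0.896553 = 0.976540
d₂ = d₁ − σ√T = 0.976540 − 0.896553 = 0.079987
N(d₁) = 0.835602,  N(d₂) = 0.531876,  e^(−rT) = 0.725347
E₀ = V₀·N(d₁) − D·e^(−rT)·N(d₂)
   = 416.2185·0.835602 − 357.3441·0.725347·0.531876 = 209.931339
B₀ = V₀ − E₀ = 416.2185 − 209.931339 = 206.287161
spread = −(1/T)·ln(B₀/D) − r = −(1/9.2805)·ln(206.287161/357.3441) − 0.0346 = 0.02460263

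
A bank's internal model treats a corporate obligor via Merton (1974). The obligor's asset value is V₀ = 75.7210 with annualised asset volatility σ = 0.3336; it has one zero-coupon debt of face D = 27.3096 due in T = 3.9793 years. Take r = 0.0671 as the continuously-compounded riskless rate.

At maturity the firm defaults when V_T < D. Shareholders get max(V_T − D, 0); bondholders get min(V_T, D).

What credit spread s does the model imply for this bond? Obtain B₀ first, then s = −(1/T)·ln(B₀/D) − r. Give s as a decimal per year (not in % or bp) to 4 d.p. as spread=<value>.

spread=0.0031

d₁ = [ln(V₀/D) + (r + σ²/2)T] / (σ√T)
   = [ln(75.7210/27.3096) + (0.0671 + 0.5·0.3336²)·3.9793] / (0.3336·√3.9793)
   = [1.019817 + 0.488437] / 0.665471 = 2.266445
d₂ = d₁ − σ√T = 2.266445 − 0.665471 = 1.600974
N(d₁) = 0.988288,  N(d₂) = 0.945309,  e^(−rT) = 0.765665
E₀ = V₀·N(d₁) − D·e^(−rT)·N(d₂)
   = 75.7210·0.988288 − 27.3096·0.765665·0.945309 = 55.067752
B₀ = V₀ − E₀ = 75.7210 − 55.067752 = 20.653248
spread = −(1/T)·ln(B₀/D) − r = −(1/3.9793)·ln(20.653248/27.3096) − 0.0671 = 0.00310473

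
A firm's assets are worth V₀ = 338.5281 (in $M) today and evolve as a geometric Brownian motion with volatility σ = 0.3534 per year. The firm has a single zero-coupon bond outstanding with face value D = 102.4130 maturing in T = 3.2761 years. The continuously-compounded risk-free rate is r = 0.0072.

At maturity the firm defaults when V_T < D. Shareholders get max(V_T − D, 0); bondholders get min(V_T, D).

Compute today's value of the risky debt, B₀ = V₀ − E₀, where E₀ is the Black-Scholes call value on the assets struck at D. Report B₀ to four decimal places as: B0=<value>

B0=98.7943

d₁ = [ln(V₀/D) + (r + σ²/2)T] / (σ√T)
   = [ln(338.5281/102.4130) + (0.0072 + 0.5·0.3534²)·3.2761] / (0.3534·√3.2761)
   = [1.195593 + 0.228167] / 0.639654 = 2.225828
d₂ = d₁ − σ√T = 2.225828 − 0.639654 = 1.586174
N(d₁) = 0.986987,  N(d₂) = 0.943650,  e^(−rT) = 0.976688
E₀ = V₀·N(d₁) − D·e^(−rT)·N(d₂)
   = 338.5281·0.986987 − 102.4130·0.976688·0.943650 = 239.733758
B₀ = V₀ − E₀ = 338.5281 − 239.733758 = 98.794342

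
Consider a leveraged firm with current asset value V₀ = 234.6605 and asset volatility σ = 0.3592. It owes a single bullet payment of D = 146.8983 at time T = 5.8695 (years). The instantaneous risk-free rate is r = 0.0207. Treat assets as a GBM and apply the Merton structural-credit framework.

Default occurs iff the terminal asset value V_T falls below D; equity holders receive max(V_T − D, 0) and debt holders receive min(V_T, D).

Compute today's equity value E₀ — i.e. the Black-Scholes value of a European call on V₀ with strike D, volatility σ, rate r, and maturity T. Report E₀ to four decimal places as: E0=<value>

d₁ = [ln(V₀/D) + (r + σ²/2)T] / (σ√T)
   = [ln(234.6605/146.8983) + (0.0207 + 0.5·0.3592²)·5.8695] / (0.3592·√5.8695)
   = [0.468399 + 0.500154] / 0.870236 = 1.112978
d₂ = d₁ − σ√T = 1.112978 − 0.870236 = 0.242742
N(d₁) = 0.867141,  N(d₂) = 0.595897,  e^(−rT) = 0.885592
E₀ = V₀·N(d₁) − D·e^(−rT)·N(d₂)
   = 234.6605·0.867141 − 146.8983·0.885592·0.595897 = 125.962261

E0=125.9623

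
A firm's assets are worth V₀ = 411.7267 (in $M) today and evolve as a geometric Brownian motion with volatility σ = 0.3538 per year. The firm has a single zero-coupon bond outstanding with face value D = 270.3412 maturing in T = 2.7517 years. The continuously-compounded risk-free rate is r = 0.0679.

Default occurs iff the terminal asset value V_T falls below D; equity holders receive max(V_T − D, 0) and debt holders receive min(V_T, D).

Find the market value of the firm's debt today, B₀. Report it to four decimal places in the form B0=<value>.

d₁ = [ln(V₀/D) + (r + σ²/2)T] / (σ√T)
   = [ln(411.7267/270.3412) + (0.0679 + 0.5·0.3538²)·2.7517] / (0.3538·√2.7517)
   = [0.420675 + 0.359062] / 0.586892 = 1.328586
d₂ = d₁ − σ√T = 1.328586 − 0.586892 = 0.741693
N(d₁) = 0.908008,  N(d₂) = 0.770863,  e^(−rT) = 0.829576
E₀ = V₀·N(d₁) − D·e^(−rT)·N(d₂)
   = 411.7267·0.908008 − 270.3412·0.829576·0.770863 = 200.970528
B₀ = V₀ − E₀ = 411.7267 − 200.970528 = 210.756172

B0=210.7562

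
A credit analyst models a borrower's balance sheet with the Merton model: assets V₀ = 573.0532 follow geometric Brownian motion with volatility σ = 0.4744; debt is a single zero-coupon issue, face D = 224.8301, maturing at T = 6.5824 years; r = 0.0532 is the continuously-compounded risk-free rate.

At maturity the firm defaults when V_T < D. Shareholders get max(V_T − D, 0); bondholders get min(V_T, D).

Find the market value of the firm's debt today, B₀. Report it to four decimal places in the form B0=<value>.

B0=134.0692

d₁ = [ln(V₀/D) + (r + σ²/2)T] / (σ√T)
   = [ln(573.0532/224.8301) + (0.0532 + 0.5·0.4744²)·6.5824] / (0.4744·√6.5824)
   = [0.935634 + 1.090886] / 1.217130 = 1.664999
d₂ = d₁ − σ√T = 1.664999 − 1.217130 = 0.447869
N(d₁) = 0.952044,  N(d₂) = 0.672876,  e^(−rT) = 0.704559
E₀ = V₀·N(d₁) − D·e^(−rT)·N(d₂)
   = 573.0532·0.952044 − 224.8301·0.704559·0.672876 = 438.983950
B₀ = V₀ − E₀ = 573.0532 − 438.983950 = 134.069250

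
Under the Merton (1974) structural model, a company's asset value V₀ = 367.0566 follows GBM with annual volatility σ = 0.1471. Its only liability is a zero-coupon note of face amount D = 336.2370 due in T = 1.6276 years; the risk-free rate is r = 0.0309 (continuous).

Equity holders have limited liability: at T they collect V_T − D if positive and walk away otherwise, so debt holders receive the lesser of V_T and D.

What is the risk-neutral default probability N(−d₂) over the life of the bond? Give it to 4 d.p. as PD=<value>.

PD=0.2606

d₁ = [ln(V₀/D) + (r + σ²/2)T] / (σ√T)
   = [ln(367.0566/336.2370) + (0.0309 + 0.5·0.1471²)·1.6276] / (0.1471·√1.6276)
   = [0.087700 + 0.067902] / 0.187666 = 0.829141
d₂ = d₁ − σ√T = 0.829141 − 0.187666 = 0.641475
risk-neutral PD = N(−d₂) = N(-0.641475) = 0.260607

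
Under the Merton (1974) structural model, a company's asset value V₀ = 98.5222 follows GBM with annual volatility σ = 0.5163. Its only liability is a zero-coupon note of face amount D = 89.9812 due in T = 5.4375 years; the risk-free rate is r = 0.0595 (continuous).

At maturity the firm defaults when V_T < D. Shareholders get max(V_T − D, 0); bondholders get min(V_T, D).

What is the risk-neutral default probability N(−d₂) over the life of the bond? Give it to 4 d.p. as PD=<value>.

d₁ = [ln(V₀/D) + (r + σ²/2)T] / (σ√T)
   = [ln(98.5222/89.9812) + (0.0595 + 0.5·0.5163²)·5.4375] / (0.5163·√5.4375)
   = [0.090681 + 1.048257] / 1.203931 = 0.946016
d₂ = d₁ − σ√T = 0.946016 − 1.203931 = -0.257916
risk-neutral PD = N(−d₂) = N(0.257916) = 0.601764

PD=0.6018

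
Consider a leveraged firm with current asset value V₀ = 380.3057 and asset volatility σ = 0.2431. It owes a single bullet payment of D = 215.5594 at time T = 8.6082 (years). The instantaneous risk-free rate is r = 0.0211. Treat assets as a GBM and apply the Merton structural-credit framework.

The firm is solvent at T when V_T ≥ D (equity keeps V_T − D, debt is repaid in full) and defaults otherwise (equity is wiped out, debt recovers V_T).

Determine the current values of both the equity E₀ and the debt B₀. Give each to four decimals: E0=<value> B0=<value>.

d₁ = [ln(V₀/D) + (r + σ²/2)T] / (σ√T)
   = [ln(380.3057/215.5594) + (0.0211 + 0.5·0.2431²)·8.6082] / (0.2431·√8.6082)
   = [0.567739 + 0.435995] / 0.713249 = 1.407270
d₂ = d₁ − σ√T = 1.407270 − 0.713249 = 0.694021
N(d₁) = 0.920326,  N(d₂) = 0.756166,  e^(−rT) = 0.833907
E₀ = V₀·N(d₁) − D·e^(−rT)·N(d₂)
   = 380.3057·0.920326 − 215.5594·0.833907·0.756166 = 214.079640
B₀ = V₀ − E₀ = 380.3057 − 214.079640 = 166.226060

E0=214.0796 B0=166.2261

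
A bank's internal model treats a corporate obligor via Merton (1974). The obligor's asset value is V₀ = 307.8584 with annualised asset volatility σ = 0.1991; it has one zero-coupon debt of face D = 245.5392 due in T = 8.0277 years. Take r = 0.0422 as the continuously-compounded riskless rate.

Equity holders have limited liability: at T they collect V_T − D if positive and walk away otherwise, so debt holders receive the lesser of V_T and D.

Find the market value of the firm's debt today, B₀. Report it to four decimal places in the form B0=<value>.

d₁ = [ln(V₀/D) + (r + σ²/2)T] / (σ√T)
   = [ln(307.8584/245.5392) + (0.0422 + 0.5·0.1991²)·8.0277] / (0.1991·√8.0277)
   = [0.226183 + 0.497881] / 0.564114 = 1.283543
d₂ = d₁ − σ√T = 1.283543 − 0.564114 = 0.719429
N(d₁) = 0.900349,  N(d₂) = 0.764062,  e^(−rT) = 0.712647
E₀ = V₀·N(d₁) − D·e^(−rT)·N(d₂)
   = 307.8584·0.900349 − 245.5392·0.712647·0.764062 = 143.482363
B₀ = V₀ − E₀ = 307.8584 − 143.482363 = 164.376037

B0=164.3760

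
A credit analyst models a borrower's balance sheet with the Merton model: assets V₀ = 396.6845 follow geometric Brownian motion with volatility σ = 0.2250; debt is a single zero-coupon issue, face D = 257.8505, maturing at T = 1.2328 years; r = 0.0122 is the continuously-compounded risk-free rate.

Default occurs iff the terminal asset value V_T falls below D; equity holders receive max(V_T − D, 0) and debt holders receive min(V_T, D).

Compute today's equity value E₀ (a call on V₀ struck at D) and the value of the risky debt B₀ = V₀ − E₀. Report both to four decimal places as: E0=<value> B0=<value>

d₁ = [ln(V₀/D) + (r + σ²/2)T] / (σ√T)
   = [ln(396.6845/257.8505) + (0.0122 + 0.5·0.2250²)·1.2328] / (0.2250·√1.2328)
   = [0.430761 + 0.046245] / 0.249821 = 1.909394
d₂ = d₁ − σ√T = 1.909394 − 0.249821 = 1.659573
N(d₁) = 0.971894,  N(d₂) = 0.951500,  e^(−rT) = 0.985072
E₀ = V₀·N(d₁) − D·e^(−rT)·N(d₂)
   = 396.6845·0.971894 − 257.8505·0.985072·0.951500 = 143.853137
B₀ = V₀ − E₀ = 396.6845 − 143.853137 = 252.831363

E0=143.8531 B0=252.8314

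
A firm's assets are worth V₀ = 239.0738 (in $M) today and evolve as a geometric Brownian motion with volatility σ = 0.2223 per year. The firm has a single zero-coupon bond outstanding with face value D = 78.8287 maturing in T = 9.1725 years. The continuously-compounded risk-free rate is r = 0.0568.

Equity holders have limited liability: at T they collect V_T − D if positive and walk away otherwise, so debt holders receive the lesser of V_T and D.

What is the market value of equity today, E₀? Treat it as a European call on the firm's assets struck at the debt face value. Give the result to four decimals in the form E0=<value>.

E0=192.4284

d₁ = [ln(V₀/D) + (r + σ²/2)T] / (σ√T)
   = [ln(239.0738/78.8287) + (0.0568 + 0.5·0.2223²)·9.1725] / (0.2223·√9.1725)
   = [1.109495 + 0.747638] / 0.673261 = 2.758416
d₂ = d₁ − σ√T = 2.758416 − 0.673261 = 2.085155
N(d₁) = 0.997096,  N(d₂) = 0.981472,  e^(−rT) = 0.593928
E₀ = V₀·N(d₁) − D·e^(−rT)·N(d₂)
   = 239.0738·0.997096 − 78.8287·0.593928·0.981472 = 192.428405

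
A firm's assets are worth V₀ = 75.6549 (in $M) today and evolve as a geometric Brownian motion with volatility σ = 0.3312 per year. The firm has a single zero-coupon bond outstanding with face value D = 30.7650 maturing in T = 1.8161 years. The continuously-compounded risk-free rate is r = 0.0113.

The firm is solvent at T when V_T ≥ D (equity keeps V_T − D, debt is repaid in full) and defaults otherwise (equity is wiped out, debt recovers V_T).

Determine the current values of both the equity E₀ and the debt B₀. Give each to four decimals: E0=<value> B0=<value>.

E0=45.6649 B0=29.9900

d₁ = [ln(V₀/D) + (r + σ²/2)T] / (σ√T)
   = [ln(75.6549/30.7650) + (0.0113 + 0.5·0.3312²)·1.8161] / (0.3312·√1.8161)
   = [0.899805 + 0.120129] / 0.446334 = 2.285134
d₂ = d₁ − σ√T = 2.285134 − 0.446334 = 1.838800
N(d₁) = 0.988848,  N(d₂) = 0.967028,  e^(−rT) = 0.979687
E₀ = V₀·N(d₁) − D·e^(−rT)·N(d₂)
   = 75.6549·0.988848 − 30.7650·0.979687·0.967028 = 45.664871
B₀ = V₀ − E₀ = 75.6549 − 45.664871 = 29.990029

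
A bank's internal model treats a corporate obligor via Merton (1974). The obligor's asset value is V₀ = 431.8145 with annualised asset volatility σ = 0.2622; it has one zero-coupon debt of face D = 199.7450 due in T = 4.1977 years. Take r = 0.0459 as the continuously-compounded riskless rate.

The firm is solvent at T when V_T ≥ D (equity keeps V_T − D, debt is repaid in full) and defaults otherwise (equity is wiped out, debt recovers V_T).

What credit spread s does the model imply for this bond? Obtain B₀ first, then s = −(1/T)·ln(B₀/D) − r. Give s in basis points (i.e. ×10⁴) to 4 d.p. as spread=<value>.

spread=29.4096

d₁ = [ln(V₀/D) + (r + σ²/2)T] / (σ√T)
   = [ln(431.8145/199.7450) + (0.0459 + 0.5·0.2622²)·4.1977] / (0.2622·√4.1977)
   = [0.770955 + 0.336968] / 0.537203 = 2.062391
d₂ = d₁ − σ√T = 2.062391 − 0.537203 = 1.525188
N(d₁) = 0.980415,  N(d₂) = 0.936394,  e^(−rT) = 0.824750
E₀ = V₀·N(d₁) − D·e^(−rT)·N(d₂)
   = 431.8145·0.980415 − 199.7450·0.824750·0.936394 = 269.095977
B₀ = V₀ − E₀ = 431.8145 − 269.095977 = 162.718523
spread = −(1/T)·ln(B₀/D) − r = −(1/4.1977)·ln(162.718523/199.7450) − 0.0459 = 0.00294096
in basis points: 0.00294096 × 10⁴ = 29.4096 bp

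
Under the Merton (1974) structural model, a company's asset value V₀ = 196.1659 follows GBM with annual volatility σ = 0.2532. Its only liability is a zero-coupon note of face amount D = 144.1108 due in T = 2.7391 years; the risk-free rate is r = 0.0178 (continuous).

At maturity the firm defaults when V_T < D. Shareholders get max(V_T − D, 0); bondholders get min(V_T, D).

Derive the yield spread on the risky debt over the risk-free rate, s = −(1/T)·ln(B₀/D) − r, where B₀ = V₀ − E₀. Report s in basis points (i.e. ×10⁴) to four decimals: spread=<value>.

d₁ = [ln(V₀/D) + (r + σ²/2)T] / (σ√T)
   = [ln(196.1659/144.1108) + (0.0178 + 0.5·0.2532²)·2.7391] / (0.2532·√2.7391)
   = [0.308378 + 0.136558] / 0.419052 = 1.061770
d₂ = d₁ − σ√T = 1.061770 − 0.419052 = 0.642718
N(d₁) = 0.855830,  N(d₂) = 0.739796,  e^(−rT) = 0.952414
E₀ = V₀·N(d₁) − D·e^(−rT)·N(d₂)
   = 196.1659·0.855830 − 144.1108·0.952414·0.739796 = 66.345303
B₀ = V₀ − E₀ = 196.1659 − 66.345303 = 129.820597
spread = −(1/T)·ln(B₀/D) − r = −(1/2.7391)·ln(129.820597/144.1108) − 0.0178 = 0.02032529
in basis points: 0.02032529 × 10⁴ = 203.2529 bp

spread=203.2529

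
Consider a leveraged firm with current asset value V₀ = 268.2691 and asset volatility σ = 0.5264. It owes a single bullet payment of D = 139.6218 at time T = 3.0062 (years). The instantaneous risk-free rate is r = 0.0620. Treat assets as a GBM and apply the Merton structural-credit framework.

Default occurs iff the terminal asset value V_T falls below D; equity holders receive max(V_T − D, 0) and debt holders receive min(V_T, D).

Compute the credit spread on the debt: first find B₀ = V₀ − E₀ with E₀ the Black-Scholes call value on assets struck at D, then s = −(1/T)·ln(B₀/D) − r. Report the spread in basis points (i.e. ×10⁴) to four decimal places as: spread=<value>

spread=448.5833

d₁ = [ln(V₀/D) + (r + σ²/2)T] / (σ√T)
   = [ln(268.2691/139.6218) + (0.0620 + 0.5·0.5264²)·3.0062] / (0.5264·√3.0062)
   = [0.653053 + 0.602889] / 0.912693 = 1.376084
d₂ = d₁ − σ√T = 1.376084 − 0.912693 = 0.463390
N(d₁) = 0.915602,  N(d₂) = 0.678458,  e^(−rT) = 0.829954
E₀ = V₀·N(d₁) − D·e^(−rT)·N(d₂)
   = 268.2691·0.915602 − 139.6218·0.829954·0.678458 = 167.008253
B₀ = V₀ − E₀ = 268.2691 − 167.008253 = 101.260847
spread = −(1/T)·ln(B₀/D) − r = −(1/3.0062)·ln(101.260847/139.6218) − 0.0620 = 0.04485833
in basis points: 0.04485833 × 10⁴ = 448.5833 bp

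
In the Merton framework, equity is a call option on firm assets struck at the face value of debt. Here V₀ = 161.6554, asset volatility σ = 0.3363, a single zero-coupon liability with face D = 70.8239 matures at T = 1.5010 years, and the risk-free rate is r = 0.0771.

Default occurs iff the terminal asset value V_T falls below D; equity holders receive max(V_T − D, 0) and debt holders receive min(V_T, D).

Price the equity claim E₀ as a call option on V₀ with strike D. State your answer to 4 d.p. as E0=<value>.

E0=98.7282

d₁ = [ln(V₀/D) + (r + σ²/2)T] / (σ√T)
   = [ln(161.6554/70.8239) + (0.0771 + 0.5·0.3363²)·1.5010] / (0.3363·√1.5010)
   = [0.825270 + 0.200607] / 0.412019 = 2.489879
d₂ = d₁ − σ√T = 2.489879 − 0.412019 = 2.077860
N(d₁) = 0.993611,  N(d₂) = 0.981139,  e^(−rT) = 0.890718
E₀ = V₀·N(d₁) − D·e^(−rT)·N(d₂)
   = 161.6554·0.993611 − 70.8239·0.890718·0.981139 = 98.728227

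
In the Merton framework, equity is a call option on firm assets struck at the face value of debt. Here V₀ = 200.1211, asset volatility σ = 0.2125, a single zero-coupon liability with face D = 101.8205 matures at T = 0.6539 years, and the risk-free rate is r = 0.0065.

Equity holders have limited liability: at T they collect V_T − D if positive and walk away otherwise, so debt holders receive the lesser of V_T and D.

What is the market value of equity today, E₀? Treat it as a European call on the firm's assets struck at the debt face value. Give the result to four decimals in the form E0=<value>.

d₁ = [ln(V₀/D) + (r + σ²/2)T] / (σ√T)
   = [ln(200.1211/101.8205) + (0.0065 + 0.5·0.2125²)·0.6539] / (0.2125·√0.6539)
   = [0.675711 + 0.019014] / 0.171836 = 4.042952
d₂ = d₁ − σ√T = 4.042952 − 0.171836 = 3.871116
N(d₁) = 0.999974,  N(d₂) = 0.999946,  e^(−rT) = 0.995759
E₀ = V₀·N(d₁) − D·e^(−rT)·N(d₂)
   = 200.1211·0.999974 − 101.8205·0.995759·0.999946 = 98.732665

E0=98.7327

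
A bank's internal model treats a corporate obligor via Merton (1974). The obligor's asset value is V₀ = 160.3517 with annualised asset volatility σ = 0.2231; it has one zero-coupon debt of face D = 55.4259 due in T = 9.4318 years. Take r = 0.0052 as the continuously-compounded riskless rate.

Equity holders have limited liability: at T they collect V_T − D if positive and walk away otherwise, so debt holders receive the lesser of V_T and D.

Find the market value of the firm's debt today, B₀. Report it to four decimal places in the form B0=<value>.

d₁ = [ln(V₀/D) + (r + σ²/2)T] / (σ√T)
   = [ln(160.3517/55.4259) + (0.0052 + 0.5·0.2231²)·9.4318] / (0.2231·√9.4318)
   = [1.062323 + 0.283773] / 0.685168 = 1.964622
d₂ = d₁ − σ√T = 1.964622 − 0.685168 = 1.279454
N(d₁) = 0.975271,  N(d₂) = 0.899631,  e^(−rT) = 0.952138
E₀ = V₀·N(d₁) − D·e^(−rT)·N(d₂)
   = 160.3517·0.975271 − 55.4259·0.952138·0.899631 = 108.910020
B₀ = V₀ − E₀ = 160.3517 − 108.910020 = 51.441680

B0=51.4417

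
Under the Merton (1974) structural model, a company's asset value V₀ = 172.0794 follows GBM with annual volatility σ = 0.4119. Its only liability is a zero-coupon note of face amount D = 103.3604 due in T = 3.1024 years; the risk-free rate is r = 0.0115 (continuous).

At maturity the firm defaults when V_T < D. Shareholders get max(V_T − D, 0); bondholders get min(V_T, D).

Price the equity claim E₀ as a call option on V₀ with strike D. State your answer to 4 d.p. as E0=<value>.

d₁ = [ln(V₀/D) + (r + σ²/2)T] / (σ√T)
   = [ln(172.0794/103.3604) + (0.0115 + 0.5·0.4119²)·3.1024] / (0.4119·√3.1024)
   = [0.509734 + 0.298857] / 0.725505 = 1.114521
d₂ = d₁ − σ√T = 1.114521 − 0.725505 = 0.389015
N(d₁) = 0.867472,  N(d₂) = 0.651368,  e^(−rT) = 0.964951
E₀ = V₀·N(d₁) − D·e^(−rT)·N(d₂)
   = 172.0794·0.867472 − 103.3604·0.964951·0.651368 = 84.308133

E0=84.3081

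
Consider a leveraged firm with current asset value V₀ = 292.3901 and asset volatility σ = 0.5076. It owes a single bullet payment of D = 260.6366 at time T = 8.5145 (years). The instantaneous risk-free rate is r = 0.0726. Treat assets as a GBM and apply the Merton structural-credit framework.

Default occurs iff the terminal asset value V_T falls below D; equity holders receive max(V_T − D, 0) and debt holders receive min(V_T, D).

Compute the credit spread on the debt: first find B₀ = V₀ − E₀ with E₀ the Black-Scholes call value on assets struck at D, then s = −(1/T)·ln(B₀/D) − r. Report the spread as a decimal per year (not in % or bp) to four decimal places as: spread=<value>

d₁ = [ln(V₀/D) + (r + σ²/2)T] / (σ√T)
   = [ln(292.3901/260.6366) + (0.0726 + 0.5·0.5076²)·8.5145] / (0.5076·√8.5145)
   = [0.114962 + 1.715066] / 1.481157 = 1.235539
d₂ = d₁ − σ√T = 1.235539 − 1.481157 = -0.245618
N(d₁) = 0.891685,  N(d₂) = 0.402989,  e^(−rT) = 0.538939
E₀ = V₀·N(d₁) − D·e^(−rT)·N(d₂)
   = 292.3901·0.891685 − 260.6366·0.538939·0.402989 = 204.113132
B₀ = V₀ − E₀ = 292.3901 − 204.113132 = 88.276968
spread = −(1/T)·ln(B₀/D) − r = −(1/8.5145)·ln(88.276968/260.6366) − 0.0726 = 0.05455343

spread=0.0546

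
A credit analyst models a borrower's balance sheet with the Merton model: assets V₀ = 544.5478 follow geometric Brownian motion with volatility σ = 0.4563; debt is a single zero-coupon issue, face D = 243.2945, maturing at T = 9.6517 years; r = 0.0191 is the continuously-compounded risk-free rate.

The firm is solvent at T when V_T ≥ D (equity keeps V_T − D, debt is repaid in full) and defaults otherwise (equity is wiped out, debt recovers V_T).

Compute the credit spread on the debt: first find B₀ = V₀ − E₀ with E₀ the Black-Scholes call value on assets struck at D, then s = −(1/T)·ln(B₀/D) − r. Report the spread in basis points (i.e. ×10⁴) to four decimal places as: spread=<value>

d₁ = [ln(V₀/D) + (r + σ²/2)T] / (σ√T)
   = [ln(544.5478/243.2945) + (0.0191 + 0.5·0.4563²)·9.6517] / (0.4563·√9.6517)
   = [0.805683 + 1.189136] / 1.417596 = 1.407185
d₂ = d₁ − σ√T = 1.407185 − 1.417596 = -0.010411
N(d₁) = 0.920314,  N(d₂) = 0.495847,  e^(−rT) = 0.831647
E₀ = V₀·N(d₁) − D·e^(−rT)·N(d₂)
   = 544.5478·0.920314 − 243.2945·0.831647·0.495847 = 400.827607
B₀ = V₀ − E₀ = 544.5478 − 400.827607 = 143.720193
spread = −(1/T)·ln(B₀/D) − r = −(1/9.6517)·ln(143.720193/243.2945) − 0.0191 = 0.03544006
in basis points: 0.03544006 × 10⁴ = 354.4006 bp

spread=354.4006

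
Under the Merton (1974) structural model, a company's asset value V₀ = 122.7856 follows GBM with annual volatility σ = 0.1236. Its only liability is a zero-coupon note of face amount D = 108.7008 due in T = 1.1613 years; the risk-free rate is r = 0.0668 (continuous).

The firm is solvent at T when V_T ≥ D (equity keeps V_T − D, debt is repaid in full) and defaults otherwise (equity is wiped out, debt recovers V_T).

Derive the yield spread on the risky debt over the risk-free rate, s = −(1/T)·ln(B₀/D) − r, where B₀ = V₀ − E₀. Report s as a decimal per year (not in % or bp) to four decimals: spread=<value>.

d₁ = [ln(V₀/D) + (r + σ²/2)T] / (σ√T)
   = [ln(122.7856/108.7008) + (0.0668 + 0.5·0.1236²)·1.1613] / (0.1236·√1.1613)
   = [0.121841 + 0.086445] / 0.133196 = 1.563757
d₂ = d₁ − σ√T = 1.563757 − 0.133196 = 1.430562
N(d₁) = 0.941063,  N(d₂) = 0.923722,  e^(−rT) = 0.925358
E₀ = V₀·N(d₁) − D·e^(−rT)·N(d₂)
   = 122.7856·0.941063 − 108.7008·0.925358·0.923722 = 22.634402
B₀ = V₀ − E₀ = 122.7856 − 22.634402 = 100.151198
spread = −(1/T)·ln(B₀/D) − r = −(1/1.1613)·ln(100.151198/108.7008) − 0.0668 = 0.00374003

spread=0.0037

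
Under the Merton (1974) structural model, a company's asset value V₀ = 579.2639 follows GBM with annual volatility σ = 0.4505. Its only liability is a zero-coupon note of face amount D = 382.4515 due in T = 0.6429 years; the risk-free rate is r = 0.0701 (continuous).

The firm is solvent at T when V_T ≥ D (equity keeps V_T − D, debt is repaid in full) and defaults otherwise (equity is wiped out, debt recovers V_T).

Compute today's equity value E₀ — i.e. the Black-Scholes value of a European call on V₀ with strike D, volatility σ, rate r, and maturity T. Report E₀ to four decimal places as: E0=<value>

d₁ = [ln(V₀/D) + (r + σ²/2)T] / (σ√T)
   = [ln(579.2639/382.4515) + (0.0701 + 0.5·0.4505²)·0.6429] / (0.4505·√0.6429)
   = [0.415156 + 0.110306] / 0.361216 = 1.454704
d₂ = d₁ − σ√T = 1.454704 − 0.361216 = 1.093489
N(d₁) = 0.927124,  N(d₂) = 0.862910,  e^(−rT) = 0.955933
E₀ = V₀·N(d₁) − D·e^(−rT)·N(d₂)
   = 579.2639·0.927124 − 382.4515·0.955933·0.862910 = 221.571353

E0=221.5714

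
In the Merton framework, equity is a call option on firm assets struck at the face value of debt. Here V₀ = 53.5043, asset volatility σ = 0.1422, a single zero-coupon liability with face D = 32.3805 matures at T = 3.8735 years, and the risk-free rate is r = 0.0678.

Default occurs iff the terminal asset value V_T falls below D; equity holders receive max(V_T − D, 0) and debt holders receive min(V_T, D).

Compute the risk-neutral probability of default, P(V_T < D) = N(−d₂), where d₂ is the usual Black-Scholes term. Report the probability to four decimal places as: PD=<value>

d₁ = [ln(V₀/D) + (r + σ²/2)T] / (σ√T)
   = [ln(53.5043/32.3805) + (0.0678 + 0.5·0.1422²)·3.8735] / (0.1422·√3.8735)
   = [0.502206 + 0.301786] / 0.279867 = 2.872765
d₂ = d₁ − σ√T = 2.872765 − 0.279867 = 2.592899
risk-neutral PD = N(−d₂) = N(-2.592899) = 0.004759

PD=0.0048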